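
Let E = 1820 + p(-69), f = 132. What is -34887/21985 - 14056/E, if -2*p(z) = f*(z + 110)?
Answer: 139055639/9739355 ≈ 14.278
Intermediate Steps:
p(z) = -7260 - 66*z (p(z) = -66*(z + 110) = -66*(110 + z) = -(14520 + 132*z)/2 = -7260 - 66*z)
E = -886 (E = 1820 + (-7260 - 66*(-69)) = 1820 + (-7260 + 4554) = 1820 - 2706 = -886)
-34887/21985 - 14056/E = -34887/21985 - 14056/(-886) = -34887*1/21985 - 14056*(-1/886) = -34887/21985 + 7028/443 = 139055639/9739355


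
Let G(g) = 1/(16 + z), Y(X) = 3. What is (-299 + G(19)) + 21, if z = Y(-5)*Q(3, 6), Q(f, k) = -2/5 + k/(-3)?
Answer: -12227/44 ≈ -277.89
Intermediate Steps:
Q(f, k) = -⅖ - k/3 (Q(f, k) = -2*⅕ + k*(-⅓) = -⅖ - k/3)
z = -36/5 (z = 3*(-⅖ - ⅓*6) = 3*(-⅖ - 2) = 3*(-12/5) = -36/5 ≈ -7.2000)
G(g) = 5/44 (G(g) = 1/(16 - 36/5) = 1/(44/5) = 5/44)
(-299 + G(19)) + 21 = (-299 + 5/44) + 21 = -13151/44 + 21 = -12227/44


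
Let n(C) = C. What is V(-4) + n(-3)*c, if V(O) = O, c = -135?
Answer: 401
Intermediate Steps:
V(-4) + n(-3)*c = -4 - 3*(-135) = -4 + 405 = 401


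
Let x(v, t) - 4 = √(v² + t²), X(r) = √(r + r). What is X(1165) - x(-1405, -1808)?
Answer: -4 + √2330 - 61*√1409 ≈ -2245.5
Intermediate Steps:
X(r) = √2*√r (X(r) = √(2*r) = √2*√r)
x(v, t) = 4 + √(t² + v²) (x(v, t) = 4 + √(v² + t²) = 4 + √(t² + v²))
X(1165) - x(-1405, -1808) = √2*√1165 - (4 + √((-1808)² + (-1405)²)) = √2330 - (4 + √(3268864 + 1974025)) = √2330 - (4 + √5242889) = √2330 - (4 + 61*√1409) = √2330 + (-4 - 61*√1409) = -4 + √2330 - 61*√1409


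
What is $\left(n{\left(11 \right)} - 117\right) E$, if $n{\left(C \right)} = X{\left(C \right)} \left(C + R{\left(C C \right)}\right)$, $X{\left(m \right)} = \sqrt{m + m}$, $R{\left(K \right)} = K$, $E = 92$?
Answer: $-10764 + 12144 \sqrt{22} \approx 46196.0$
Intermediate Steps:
$X{\left(m \right)} = \sqrt{2} \sqrt{m}$ ($X{\left(m \right)} = \sqrt{2 m} = \sqrt{2} \sqrt{m}$)
$n{\left(C \right)} = \sqrt{2} \sqrt{C} \left(C + C^{2}\right)$ ($n{\left(C \right)} = \sqrt{2} \sqrt{C} \left(C + C C\right) = \sqrt{2} \sqrt{C} \left(C + C^{2}\right)$)
$\left(n{\left(11 \right)} - 117\right) E = \left(\sqrt{2} \cdot 11^{\frac{3}{2}} \left(1 + 11\right) - 117\right) 92 = \left(\sqrt{2} \cdot 11 \sqrt{11} \cdot 12 - 117\right) 92 = \left(132 \sqrt{22} - 117\right) 92 = \left(-117 + 132 \sqrt{22}\right) 92 = -10764 + 12144 \sqrt{22}$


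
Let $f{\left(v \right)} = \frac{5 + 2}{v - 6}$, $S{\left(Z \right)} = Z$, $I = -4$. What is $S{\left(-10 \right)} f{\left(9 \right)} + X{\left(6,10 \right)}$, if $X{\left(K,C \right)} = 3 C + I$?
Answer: $\frac{8}{3} \approx 2.6667$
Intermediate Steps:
$f{\left(v \right)} = \frac{7}{-6 + v}$
$X{\left(K,C \right)} = -4 + 3 C$ ($X{\left(K,C \right)} = 3 C - 4 = -4 + 3 C$)
$S{\left(-10 \right)} f{\left(9 \right)} + X{\left(6,10 \right)} = - 10 \frac{7}{-6 + 9} + \left(-4 + 3 \cdot 10\right) = - 10 \cdot \frac{7}{3} + \left(-4 + 30\right) = - 10 \cdot 7 \cdot \frac{1}{3} + 26 = \left(-10\right) \frac{7}{3} + 26 = - \frac{70}{3} + 26 = \frac{8}{3}$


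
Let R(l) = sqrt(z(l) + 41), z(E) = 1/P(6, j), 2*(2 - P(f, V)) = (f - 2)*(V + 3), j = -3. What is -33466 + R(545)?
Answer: -33466 + sqrt(166)/2 ≈ -33460.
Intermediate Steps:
P(f, V) = 2 - (-2 + f)*(3 + V)/2 (P(f, V) = 2 - (f - 2)*(V + 3)/2 = 2 - (-2 + f)*(3 + V)/2)
z(E) = 1/2 (z(E) = 1/(5 - 3 - 3/2*6 - 1/2*(-3)*6) = 1/(5 - 3 - 9 + 9) = 1/2)
R(l) = sqrt(166)/2 (R(l) = sqrt(1/2 + 41) = sqrt(83/2) = sqrt(166)/2)
-33466 + R(545) = -33466 + sqrt(166)/2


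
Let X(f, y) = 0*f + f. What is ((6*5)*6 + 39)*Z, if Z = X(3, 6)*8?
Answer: 5256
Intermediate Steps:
X(f, y) = f (X(f, y) = 0 + f = f)
Z = 24 (Z = 3*8 = 24)
((6*5)*6 + 39)*Z = ((6*5)*6 + 39)*24 = (30*6 + 39)*24 = (180 + 39)*24 = 219*24 = 5256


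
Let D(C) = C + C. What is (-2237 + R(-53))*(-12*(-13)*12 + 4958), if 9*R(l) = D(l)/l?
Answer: -137494730/9 ≈ -1.5277e+7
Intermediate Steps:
D(C) = 2*C
R(l) = 2/9 (R(l) = ((2*l)/l)/9 = (⅑)*2 = 2/9)
(-2237 + R(-53))*(-12*(-13)*12 + 4958) = (-2237 + 2/9)*(-12*(-13)*12 + 4958) = -20131*(156*12 + 4958)/9 = -20131*(1872 + 4958)/9 = -20131/9*6830 = -137494730/9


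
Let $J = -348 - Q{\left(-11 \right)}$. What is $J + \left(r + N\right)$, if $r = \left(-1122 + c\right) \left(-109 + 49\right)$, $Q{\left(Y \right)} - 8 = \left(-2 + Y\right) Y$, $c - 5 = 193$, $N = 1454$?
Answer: $56395$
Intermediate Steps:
$c = 198$ ($c = 5 + 193 = 198$)
$Q{\left(Y \right)} = 8 + Y \left(-2 + Y\right)$ ($Q{\left(Y \right)} = 8 + \left(-2 + Y\right) Y = 8 + Y \left(-2 + Y\right)$)
$J = -499$ ($J = -348 - \left(8 + \left(-11\right)^{2} - -22\right) = -348 - \left(8 + 121 + 22\right) = -348 - 151 = -499$)
$r = 55440$ ($r = \left(-1122 + 198\right) \left(-109 + 49\right) = \left(-924\right) \left(-60\right) = 55440$)
$J + \left(r + N\right) = -499 + \left(55440 + 1454\right) = -499 + 56894 = 56395$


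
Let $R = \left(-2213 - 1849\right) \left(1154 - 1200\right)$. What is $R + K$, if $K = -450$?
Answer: $186402$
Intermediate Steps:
$R = 186852$ ($R = \left(-4062\right) \left(-46\right) = 186852$)
$R + K = 186852 - 450 = 186402$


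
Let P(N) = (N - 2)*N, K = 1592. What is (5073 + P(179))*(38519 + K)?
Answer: 1474319916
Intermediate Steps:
P(N) = N*(-2 + N) (P(N) = (-2 + N)*N = N*(-2 + N))
(5073 + P(179))*(38519 + K) = (5073 + 179*(-2 + 179))*(38519 + 1592) = (5073 + 179*177)*40111 = (5073 + 31683)*40111 = 36756*40111 = 1474319916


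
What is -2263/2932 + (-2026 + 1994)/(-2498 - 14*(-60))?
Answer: -1829115/2430628 ≈ -0.75253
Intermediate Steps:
-2263/2932 + (-2026 + 1994)/(-2498 - 14*(-60)) = -2263*1/2932 - 32/(-2498 + 840) = -2263/2932 - 32/(-1658) = -2263/2932 - 32*(-1/1658) = -2263/2932 + 16/829 = -1829115/2430628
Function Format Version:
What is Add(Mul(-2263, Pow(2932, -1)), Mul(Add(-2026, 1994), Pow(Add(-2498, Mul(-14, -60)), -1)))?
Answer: Rational(-1829115, 2430628) ≈ -0.75253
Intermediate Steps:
Add(Mul(-2263, Pow(2932, -1)), Mul(Add(-2026, 1994), Pow(Add(-2498, Mul(-14, -60)), -1))) = Add(Mul(-2263, Rational(1, 2932)), Mul(-32, Pow(Add(-2498, 840), -1))) = Add(Rational(-2263, 2932), Mul(-32, Pow(-1658, -1))) = Add(Rational(-2263, 2932), Mul(-32, Rational(-1, 1658))) = Add(Rational(-2263, 2932), Rational(16, 829)) = Rational(-1829115, 2430628)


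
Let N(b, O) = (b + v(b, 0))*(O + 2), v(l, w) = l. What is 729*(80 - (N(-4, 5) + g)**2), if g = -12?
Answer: -3312576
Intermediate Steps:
N(b, O) = 2*b*(2 + O) (N(b, O) = (b + b)*(O + 2) = (2*b)*(2 + O) = 2*b*(2 + O))
729*(80 - (N(-4, 5) + g)**2) = 729*(80 - (2*(-4)*(2 + 5) - 12)**2) = 729*(80 - (2*(-4)*7 - 12)**2) = 729*(80 - (-56 - 12)**2) = 729*(80 - 1*(-68)**2) = 729*(80 - 1*4624) = 729*(80 - 4624) = 729*(-4544) = -3312576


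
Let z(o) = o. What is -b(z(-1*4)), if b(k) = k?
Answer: 4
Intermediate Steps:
-b(z(-1*4)) = -(-1)*4 = -1*(-4) = 4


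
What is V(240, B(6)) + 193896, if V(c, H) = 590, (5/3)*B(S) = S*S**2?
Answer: 194486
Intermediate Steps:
B(S) = 3*S**3/5 (B(S) = 3*(S*S**2)/5 = 3*S**3/5)
V(240, B(6)) + 193896 = 590 + 193896 = 194486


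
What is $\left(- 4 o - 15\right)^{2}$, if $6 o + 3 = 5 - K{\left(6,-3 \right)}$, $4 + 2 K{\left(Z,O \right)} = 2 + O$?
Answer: $324$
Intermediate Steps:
$K{\left(Z,O \right)} = -1 + \frac{O}{2}$ ($K{\left(Z,O \right)} = -2 + \frac{2 + O}{2} = -2 + \left(1 + \frac{O}{2}\right) = -1 + \frac{O}{2}$)
$o = \frac{3}{4}$ ($o = - \frac{1}{2} + \frac{5 - \left(-1 + \frac{1}{2} \left(-3\right)\right)}{6} = - \frac{1}{2} + \frac{5 - \left(-1 - \frac{3}{2}\right)}{6} = - \frac{1}{2} + \frac{5 - - \frac{5}{2}}{6} = - \frac{1}{2} + \frac{5 + \frac{5}{2}}{6} = - \frac{1}{2} + \frac{1}{6} \cdot \frac{15}{2} = - \frac{1}{2} + \frac{5}{4} = \frac{3}{4} \approx 0.75$)
$\left(- 4 o - 15\right)^{2} = \left(\left(-4\right) \frac{3}{4} - 15\right)^{2} = \left(-3 - 15\right)^{2} = \left(-18\right)^{2} = 324$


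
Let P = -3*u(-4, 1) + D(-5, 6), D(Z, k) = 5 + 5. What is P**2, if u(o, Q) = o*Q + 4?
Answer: 100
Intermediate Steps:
u(o, Q) = 4 + Q*o (u(o, Q) = Q*o + 4 = 4 + Q*o)
D(Z, k) = 10
P = 10 (P = -3*(4 + 1*(-4)) + 10 = -3*(4 - 4) + 10 = -3*0 + 10 = 0 + 10 = 10)
P**2 = 10**2 = 100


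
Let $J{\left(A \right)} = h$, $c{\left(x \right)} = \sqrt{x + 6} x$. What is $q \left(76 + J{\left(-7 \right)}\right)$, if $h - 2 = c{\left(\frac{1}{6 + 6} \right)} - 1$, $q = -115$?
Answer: $-8855 - \frac{115 \sqrt{219}}{72} \approx -8878.6$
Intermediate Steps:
$c{\left(x \right)} = x \sqrt{6 + x}$ ($c{\left(x \right)} = \sqrt{6 + x} x = x \sqrt{6 + x}$)
$h = 1 + \frac{\sqrt{219}}{72}$ ($h = 2 - \left(1 - \frac{\sqrt{6 + \frac{1}{6 + 6}}}{6 + 6}\right) = 2 - \left(1 - \frac{\sqrt{6 + \frac{1}{12}}}{12}\right) = 2 - \left(1 - \frac{\sqrt{\frac{73}{12}}}{12}\right) = 2 - \left(1 - \frac{\frac{1}{6} \sqrt{219}}{12}\right) = 2 - \left(1 - \frac{\sqrt{219}}{72}\right) = 1 + \frac{\sqrt{219}}{72} \approx 1.2055$)
$J{\left(A \right)} = 1 + \frac{\sqrt{219}}{72}$
$q \left(76 + J{\left(-7 \right)}\right) = - 115 \left(76 + \left(1 + \frac{\sqrt{219}}{72}\right)\right) = - 115 \left(77 + \frac{\sqrt{219}}{72}\right) = -8855 - \frac{115 \sqrt{219}}{72}$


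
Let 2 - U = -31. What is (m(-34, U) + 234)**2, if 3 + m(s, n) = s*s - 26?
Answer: 1852321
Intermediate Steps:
U = 33 (U = 2 - 1*(-31) = 2 + 31 = 33)
m(s, n) = -29 + s**2 (m(s, n) = -3 + (s*s - 26) = -3 + (s**2 - 26) = -3 + (-26 + s**2) = -29 + s**2)
(m(-34, U) + 234)**2 = ((-29 + (-34)**2) + 234)**2 = ((-29 + 1156) + 234)**2 = (1127 + 234)**2 = 1361**2 = 1852321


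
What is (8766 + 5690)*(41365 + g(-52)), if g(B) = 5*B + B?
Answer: 593462168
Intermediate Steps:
g(B) = 6*B
(8766 + 5690)*(41365 + g(-52)) = (8766 + 5690)*(41365 + 6*(-52)) = 14456*(41365 - 312) = 14456*41053 = 593462168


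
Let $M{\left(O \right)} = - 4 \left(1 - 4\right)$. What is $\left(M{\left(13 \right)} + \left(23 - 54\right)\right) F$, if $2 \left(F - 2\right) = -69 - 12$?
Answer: $\frac{1463}{2} \approx 731.5$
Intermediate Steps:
$M{\left(O \right)} = 12$ ($M{\left(O \right)} = \left(-4\right) \left(-3\right) = 12$)
$F = - \frac{77}{2}$ ($F = 2 + \frac{-69 - 12}{2} = 2 + \frac{1}{2} \left(-81\right) = 2 - \frac{81}{2} = - \frac{77}{2} \approx -38.5$)
$\left(M{\left(13 \right)} + \left(23 - 54\right)\right) F = \left(12 + \left(23 - 54\right)\right) \left(- \frac{77}{2}\right) = \left(12 - 31\right) \left(- \frac{77}{2}\right) = \left(-19\right) \left(- \frac{77}{2}\right) = \frac{1463}{2}$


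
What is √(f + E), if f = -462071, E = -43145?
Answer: 8*I*√7894 ≈ 710.79*I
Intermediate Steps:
√(f + E) = √(-462071 - 43145) = √(-505216) = 8*I*√7894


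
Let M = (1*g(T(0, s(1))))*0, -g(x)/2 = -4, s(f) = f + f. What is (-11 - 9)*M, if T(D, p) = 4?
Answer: 0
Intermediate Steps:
s(f) = 2*f
g(x) = 8 (g(x) = -2*(-4) = 8)
M = 0 (M = (1*8)*0 = 8*0 = 0)
(-11 - 9)*M = (-11 - 9)*0 = -20*0 = 0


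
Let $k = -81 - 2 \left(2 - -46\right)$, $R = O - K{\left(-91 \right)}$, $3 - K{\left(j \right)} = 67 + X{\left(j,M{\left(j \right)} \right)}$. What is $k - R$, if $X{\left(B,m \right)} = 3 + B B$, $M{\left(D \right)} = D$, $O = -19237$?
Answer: $10712$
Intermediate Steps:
$X{\left(B,m \right)} = 3 + B^{2}$
$K{\left(j \right)} = -67 - j^{2}$ ($K{\left(j \right)} = 3 - \left(67 + \left(3 + j^{2}\right)\right) = 3 - \left(70 + j^{2}\right) = -67 - j^{2}$)
$R = -10889$ ($R = -19237 - \left(-67 - \left(-91\right)^{2}\right) = -19237 - \left(-67 - 8281\right) = -19237 - -8348 = -19237 + 8348 = -10889$)
$k = -177$ ($k = -81 - 2 \left(2 + 46\right) = -81 - 96 = -177$)
$k - R = -177 - -10889 = -177 + 10889 = 10712$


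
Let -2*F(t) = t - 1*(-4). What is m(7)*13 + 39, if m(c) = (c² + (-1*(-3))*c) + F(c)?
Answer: 1755/2 ≈ 877.50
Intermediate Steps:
F(t) = -2 - t/2 (F(t) = -(t - 1*(-4))/2 = -(t + 4)/2 = -(4 + t)/2 = -2 - t/2)
m(c) = -2 + c² + 5*c/2 (m(c) = (c² + (-1*(-3))*c) + (-2 - c/2) = (c² + 3*c) + (-2 - c/2) = -2 + c² + 5*c/2)
m(7)*13 + 39 = (-2 + 7² + (5/2)*7)*13 + 39 = (-2 + 49 + 35/2)*13 + 39 = (129/2)*13 + 39 = 1677/2 + 39 = 1755/2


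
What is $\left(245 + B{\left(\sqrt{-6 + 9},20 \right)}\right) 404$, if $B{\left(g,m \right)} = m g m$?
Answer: $98980 + 161600 \sqrt{3} \approx 3.7888 \cdot 10^{5}$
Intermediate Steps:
$B{\left(g,m \right)} = g m^{2}$ ($B{\left(g,m \right)} = g m m = g m^{2}$)
$\left(245 + B{\left(\sqrt{-6 + 9},20 \right)}\right) 404 = \left(245 + \sqrt{-6 + 9} \cdot 20^{2}\right) 404 = \left(245 + \sqrt{3} \cdot 400\right) 404 = \left(245 + 400 \sqrt{3}\right) 404 = 98980 + 161600 \sqrt{3}$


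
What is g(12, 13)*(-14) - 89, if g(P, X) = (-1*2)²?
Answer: -145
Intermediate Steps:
g(P, X) = 4 (g(P, X) = (-2)² = 4)
g(12, 13)*(-14) - 89 = 4*(-14) - 89 = -56 - 89 = -145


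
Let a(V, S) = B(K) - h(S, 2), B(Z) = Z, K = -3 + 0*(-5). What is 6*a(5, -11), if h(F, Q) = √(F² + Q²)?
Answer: -18 - 30*√5 ≈ -85.082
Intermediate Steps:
K = -3 (K = -3 + 0 = -3)
a(V, S) = -3 - √(4 + S²) (a(V, S) = -3 - √(S² + 2²) = -3 - √(S² + 4) = -3 - √(4 + S²))
6*a(5, -11) = 6*(-3 - √(4 + (-11)²)) = 6*(-3 - √(4 + 121)) = 6*(-3 - √125) = 6*(-3 - 5*√5) = -18 - 30*√5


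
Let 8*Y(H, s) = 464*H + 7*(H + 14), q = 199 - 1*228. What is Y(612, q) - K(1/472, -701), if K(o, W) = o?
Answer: 17012649/472 ≈ 36044.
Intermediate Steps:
q = -29 (q = 199 - 228 = -29)
Y(H, s) = 49/4 + 471*H/8 (Y(H, s) = (464*H + 7*(H + 14))/8 = (464*H + 7*(14 + H))/8 = (464*H + (98 + 7*H))/8 = (98 + 471*H)/8 = 49/4 + 471*H/8)
Y(612, q) - K(1/472, -701) = (49/4 + (471/8)*612) - 1/472 = (49/4 + 72063/2) - 1*1/472 = 144175/4 - 1/472 = 17012649/472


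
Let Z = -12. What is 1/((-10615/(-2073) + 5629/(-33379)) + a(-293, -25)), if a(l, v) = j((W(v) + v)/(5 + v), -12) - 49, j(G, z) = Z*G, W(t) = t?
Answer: -69194667/5123729525 ≈ -0.013505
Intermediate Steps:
j(G, z) = -12*G
a(l, v) = -49 - 24*v/(5 + v) (a(l, v) = -12*(v + v)/(5 + v) - 49 = -12*2*v/(5 + v) - 49 = -24*v/(5 + v) - 49 = -49 - 24*v/(5 + v))
1/((-10615/(-2073) + 5629/(-33379)) + a(-293, -25)) = 1/((-10615/(-2073) + 5629/(-33379)) + (-245 - 73*(-25))/(5 - 25)) = 1/((-10615*(-1/2073) + 5629*(-1/33379)) + (-245 + 1825)/(-20)) = 1/((10615/2073 - 5629/33379) - 1/20*1580) = 1/(342649168/69194667 - 79) = 1/(-5123729525/69194667) = -69194667/5123729525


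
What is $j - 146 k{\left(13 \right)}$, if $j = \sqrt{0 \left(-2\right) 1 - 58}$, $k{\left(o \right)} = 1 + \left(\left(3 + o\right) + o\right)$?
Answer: $-4380 + i \sqrt{58} \approx -4380.0 + 7.6158 i$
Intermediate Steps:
$k{\left(o \right)} = 4 + 2 o$ ($k{\left(o \right)} = 1 + \left(3 + 2 o\right) = 4 + 2 o$)
$j = i \sqrt{58}$ ($j = \sqrt{0 \cdot 1 - 58} = \sqrt{0 - 58} = \sqrt{-58} = i \sqrt{58} \approx 7.6158 i$)
$j - 146 k{\left(13 \right)} = i \sqrt{58} - 146 \left(4 + 2 \cdot 13\right) = i \sqrt{58} - 146 \left(4 + 26\right) = i \sqrt{58} - 4380 = -4380 + i \sqrt{58}$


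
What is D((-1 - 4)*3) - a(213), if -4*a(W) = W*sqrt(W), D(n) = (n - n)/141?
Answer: 213*sqrt(213)/4 ≈ 777.16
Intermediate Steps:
D(n) = 0 (D(n) = 0*(1/141) = 0)
a(W) = -W**(3/2)/4 (a(W) = -W*sqrt(W)/4 = -W**(3/2)/4)
D((-1 - 4)*3) - a(213) = 0 - (-1)*213**(3/2)/4 = 0 - (-1)*213*sqrt(213)/4 = 0 - (-213)*sqrt(213)/4 = 0 + 213*sqrt(213)/4 = 213*sqrt(213)/4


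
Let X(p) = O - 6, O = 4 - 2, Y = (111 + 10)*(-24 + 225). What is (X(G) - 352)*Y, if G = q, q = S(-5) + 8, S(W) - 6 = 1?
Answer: -8658276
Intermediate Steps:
S(W) = 7 (S(W) = 6 + 1 = 7)
Y = 24321 (Y = 121*201 = 24321)
O = 2
q = 15 (q = 7 + 8 = 15)
G = 15
X(p) = -4 (X(p) = 2 - 6 = -4)
(X(G) - 352)*Y = (-4 - 352)*24321 = -356*24321 = -8658276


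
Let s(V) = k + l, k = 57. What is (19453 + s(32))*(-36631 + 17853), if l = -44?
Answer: -365532548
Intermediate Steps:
s(V) = 13 (s(V) = 57 - 44 = 13)
(19453 + s(32))*(-36631 + 17853) = (19453 + 13)*(-36631 + 17853) = 19466*(-18778) = -365532548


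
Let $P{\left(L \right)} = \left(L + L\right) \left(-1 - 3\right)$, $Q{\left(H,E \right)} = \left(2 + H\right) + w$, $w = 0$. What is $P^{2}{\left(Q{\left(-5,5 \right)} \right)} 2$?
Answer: $1152$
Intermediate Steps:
$Q{\left(H,E \right)} = 2 + H$ ($Q{\left(H,E \right)} = \left(2 + H\right) + 0 = 2 + H$)
$P{\left(L \right)} = - 8 L$ ($P{\left(L \right)} = 2 L \left(-4\right) = - 8 L$)
$P^{2}{\left(Q{\left(-5,5 \right)} \right)} 2 = \left(- 8 \left(2 - 5\right)\right)^{2} \cdot 2 = \left(\left(-8\right) \left(-3\right)\right)^{2} \cdot 2 = 24^{2} \cdot 2 = 576 \cdot 2 = 1152$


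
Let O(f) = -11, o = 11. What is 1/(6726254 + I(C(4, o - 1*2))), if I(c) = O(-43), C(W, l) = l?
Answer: 1/6726243 ≈ 1.4867e-7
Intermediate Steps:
I(c) = -11
1/(6726254 + I(C(4, o - 1*2))) = 1/(6726254 - 11) = 1/6726243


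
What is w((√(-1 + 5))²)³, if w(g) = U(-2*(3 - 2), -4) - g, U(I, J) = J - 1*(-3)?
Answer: -125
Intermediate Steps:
U(I, J) = 3 + J (U(I, J) = J + 3 = 3 + J)
w(g) = -1 - g (w(g) = (3 - 4) - g = -1 - g)
w((√(-1 + 5))²)³ = (-1 - (√(-1 + 5))²)³ = (-1 - (√4)²)³ = (-1 - 1*2²)³ = (-1 - 1*4)³ = (-1 - 4)³ = (-5)³ = -125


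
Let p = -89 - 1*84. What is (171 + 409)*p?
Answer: -100340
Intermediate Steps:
p = -173 (p = -89 - 84 = -173)
(171 + 409)*p = (171 + 409)*(-173) = 580*(-173) = -100340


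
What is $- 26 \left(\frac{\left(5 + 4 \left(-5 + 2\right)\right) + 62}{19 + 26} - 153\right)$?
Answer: $\frac{35516}{9} \approx 3946.2$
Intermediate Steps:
$- 26 \left(\frac{\left(5 + 4 \left(-5 + 2\right)\right) + 62}{19 + 26} - 153\right) = - 26 \left(\frac{\left(5 + 4 \left(-3\right)\right) + 62}{45} - 153\right) = - 26 \left(\left(\left(5 - 12\right) + 62\right) \frac{1}{45} - 153\right) = - 26 \left(\left(-7 + 62\right) \frac{1}{45} - 153\right) = - 26 \left(55 \cdot \frac{1}{45} - 153\right) = - 26 \left(\frac{11}{9} - 153\right) = \left(-26\right) \left(- \frac{1366}{9}\right) = \frac{35516}{9}$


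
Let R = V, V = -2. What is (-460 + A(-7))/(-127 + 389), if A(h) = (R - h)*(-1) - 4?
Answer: -469/262 ≈ -1.7901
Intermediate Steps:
R = -2
A(h) = -2 + h (A(h) = (-2 - h)*(-1) - 4 = (2 + h) - 4 = -2 + h)
(-460 + A(-7))/(-127 + 389) = (-460 + (-2 - 7))/(-127 + 389) = (-460 - 9)/262 = -469*1/262 = -469/262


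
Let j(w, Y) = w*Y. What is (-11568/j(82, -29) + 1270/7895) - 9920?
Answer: -18614680578/1877431 ≈ -9915.0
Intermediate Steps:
j(w, Y) = Y*w
(-11568/j(82, -29) + 1270/7895) - 9920 = (-11568/((-29*82)) + 1270/7895) - 9920 = (-11568/(-2378) + 1270*(1/7895)) - 9920 = (-11568*(-1/2378) + 254/1579) - 9920 = (5784/1189 + 254/1579) - 9920 = 9434942/1877431 - 9920 = -18614680578/1877431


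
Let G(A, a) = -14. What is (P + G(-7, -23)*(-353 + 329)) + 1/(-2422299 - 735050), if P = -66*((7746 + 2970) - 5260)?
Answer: -1135887876241/3157349 ≈ -3.5976e+5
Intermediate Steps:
P = -360096 (P = -66*(10716 - 5260) = -66*5456 = -360096)
(P + G(-7, -23)*(-353 + 329)) + 1/(-2422299 - 735050) = (-360096 - 14*(-353 + 329)) + 1/(-2422299 - 735050) = (-360096 - 14*(-24)) + 1/(-3157349) = (-360096 + 336) - 1/3157349 = -359760 - 1/3157349 = -1135887876241/3157349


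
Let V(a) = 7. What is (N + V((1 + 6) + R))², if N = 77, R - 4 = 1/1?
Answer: 7056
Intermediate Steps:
R = 5 (R = 4 + 1/1 = 4 + 1 = 5)
(N + V((1 + 6) + R))² = (77 + 7)² = 84² = 7056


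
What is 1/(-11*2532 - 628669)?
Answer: -1/656521 ≈ -1.5232e-6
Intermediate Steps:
1/(-11*2532 - 628669) = 1/(-27852 - 628669) = 1/(-656521) = -1/656521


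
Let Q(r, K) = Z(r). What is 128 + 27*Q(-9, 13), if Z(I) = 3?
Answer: 209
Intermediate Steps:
Q(r, K) = 3
128 + 27*Q(-9, 13) = 128 + 27*3 = 128 + 81 = 209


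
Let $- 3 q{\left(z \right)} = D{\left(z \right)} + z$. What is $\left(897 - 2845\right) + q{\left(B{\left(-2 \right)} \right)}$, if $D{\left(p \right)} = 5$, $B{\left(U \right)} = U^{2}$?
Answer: $-1951$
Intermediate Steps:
$q{\left(z \right)} = - \frac{5}{3} - \frac{z}{3}$ ($q{\left(z \right)} = - \frac{5 + z}{3} = - \frac{5}{3} - \frac{z}{3}$)
$\left(897 - 2845\right) + q{\left(B{\left(-2 \right)} \right)} = \left(897 - 2845\right) - \left(\frac{5}{3} + \frac{\left(-2\right)^{2}}{3}\right) = -1948 - 3 = -1951$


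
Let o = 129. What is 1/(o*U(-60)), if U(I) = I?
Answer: -1/7740 ≈ -0.00012920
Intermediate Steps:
1/(o*U(-60)) = 1/(129*(-60)) = 1/(-7740) = -1/7740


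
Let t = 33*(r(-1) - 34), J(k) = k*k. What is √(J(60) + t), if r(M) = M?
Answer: √2445 ≈ 49.447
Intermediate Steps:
J(k) = k²
t = -1155 (t = 33*(-1 - 34) = 33*(-35) = -1155)
√(J(60) + t) = √(60² - 1155) = √(3600 - 1155) = √2445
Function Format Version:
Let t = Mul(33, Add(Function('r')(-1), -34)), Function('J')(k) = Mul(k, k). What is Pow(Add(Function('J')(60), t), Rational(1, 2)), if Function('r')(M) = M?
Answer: Pow(2445, Rational(1, 2)) ≈ 49.447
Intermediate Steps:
Function('J')(k) = Pow(k, 2)
t = -1155 (t = Mul(33, Add(-1, -34)) = Mul(33, -35) = -1155)
Pow(Add(Function('J')(60), t), Rational(1, 2)) = Pow(Add(Pow(60, 2), -1155), Rational(1, 2)) = Pow(Add(3600, -1155), Rational(1, 2)) = Pow(2445, Rational(1, 2))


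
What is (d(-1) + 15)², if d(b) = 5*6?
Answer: 2025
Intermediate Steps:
d(b) = 30
(d(-1) + 15)² = (30 + 15)² = 45² = 2025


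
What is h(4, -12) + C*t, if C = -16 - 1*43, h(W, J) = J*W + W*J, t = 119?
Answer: -7117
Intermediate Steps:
h(W, J) = 2*J*W (h(W, J) = J*W + J*W = 2*J*W)
C = -59 (C = -16 - 43 = -59)
h(4, -12) + C*t = 2*(-12)*4 - 59*119 = -96 - 7021 = -7117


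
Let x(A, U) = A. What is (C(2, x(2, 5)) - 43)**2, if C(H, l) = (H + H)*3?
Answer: 961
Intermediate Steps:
C(H, l) = 6*H (C(H, l) = (2*H)*3 = 6*H)
(C(2, x(2, 5)) - 43)**2 = (6*2 - 43)**2 = (12 - 43)**2 = (-31)**2 = 961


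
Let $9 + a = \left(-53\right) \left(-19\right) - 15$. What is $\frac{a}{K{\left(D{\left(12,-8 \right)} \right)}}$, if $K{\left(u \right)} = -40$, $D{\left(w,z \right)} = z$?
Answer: $- \frac{983}{40} \approx -24.575$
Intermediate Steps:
$a = 983$ ($a = -9 - -992 = -9 + \left(1007 - 15\right) = -9 + 992 = 983$)
$\frac{a}{K{\left(D{\left(12,-8 \right)} \right)}} = \frac{983}{-40} = 983 \left(- \frac{1}{40}\right) = - \frac{983}{40}$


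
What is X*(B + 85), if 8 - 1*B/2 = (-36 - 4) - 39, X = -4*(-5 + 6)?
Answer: -1036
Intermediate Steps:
X = -4 (X = -4*1 = -4)
B = 174 (B = 16 - 2*((-36 - 4) - 39) = 16 - 2*(-40 - 39) = 16 - 2*(-79) = 16 + 158 = 174)
X*(B + 85) = -4*(174 + 85) = -4*259 = -1036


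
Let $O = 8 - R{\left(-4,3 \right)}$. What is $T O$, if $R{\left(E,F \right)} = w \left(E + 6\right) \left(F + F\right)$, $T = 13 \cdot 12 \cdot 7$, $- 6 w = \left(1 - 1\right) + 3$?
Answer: $15288$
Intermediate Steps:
$w = - \frac{1}{2}$ ($w = - \frac{\left(1 - 1\right) + 3}{6} = - \frac{0 + 3}{6} = \left(- \frac{1}{6}\right) 3 = - \frac{1}{2} \approx -0.5$)
$T = 1092$ ($T = 156 \cdot 7 = 1092$)
$R{\left(E,F \right)} = - F \left(6 + E\right)$ ($R{\left(E,F \right)} = - \frac{\left(E + 6\right) \left(F + F\right)}{2} = - \frac{\left(6 + E\right) 2 F}{2} = - \frac{2 F \left(6 + E\right)}{2} = - F \left(6 + E\right)$)
$O = 14$ ($O = 8 - \left(-1\right) 3 \left(6 - 4\right) = 8 - \left(-1\right) 3 \cdot 2 = 8 - -6 = 8 + 6 = 14$)
$T O = 1092 \cdot 14 = 15288$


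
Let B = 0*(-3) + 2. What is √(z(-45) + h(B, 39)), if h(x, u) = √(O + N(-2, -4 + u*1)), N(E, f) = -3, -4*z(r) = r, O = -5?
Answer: √(45 + 8*I*√2)/2 ≈ 3.3801 + 0.41839*I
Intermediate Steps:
z(r) = -r/4
B = 2 (B = 0 + 2 = 2)
h(x, u) = 2*I*√2 (h(x, u) = √(-5 - 3) = √(-8) = 2*I*√2)
√(z(-45) + h(B, 39)) = √(-¼*(-45) + 2*I*√2) = √(45/4 + 2*I*√2)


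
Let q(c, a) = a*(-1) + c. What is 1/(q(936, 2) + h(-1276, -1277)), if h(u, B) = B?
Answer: -1/343 ≈ -0.0029155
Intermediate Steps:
q(c, a) = c - a (q(c, a) = -a + c = c - a)
1/(q(936, 2) + h(-1276, -1277)) = 1/((936 - 1*2) - 1277) = 1/((936 - 2) - 1277) = 1/(934 - 1277) = 1/(-343) = -1/343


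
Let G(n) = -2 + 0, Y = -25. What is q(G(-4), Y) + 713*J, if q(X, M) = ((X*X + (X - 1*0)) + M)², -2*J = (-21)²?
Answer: -313375/2 ≈ -1.5669e+5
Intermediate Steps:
G(n) = -2
J = -441/2 (J = -½*(-21)² = -½*441 = -441/2 ≈ -220.50)
q(X, M) = (M + X + X²)² (q(X, M) = ((X² + (X + 0)) + M)² = ((X² + X) + M)² = ((X + X²) + M)² = (M + X + X²)²)
q(G(-4), Y) + 713*J = (-25 - 2 + (-2)²)² + 713*(-441/2) = (-25 - 2 + 4)² - 314433/2 = (-23)² - 314433/2 = 529 - 314433/2 = -313375/2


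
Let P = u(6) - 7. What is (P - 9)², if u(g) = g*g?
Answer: 400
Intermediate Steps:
u(g) = g²
P = 29 (P = 6² - 7 = 36 - 7 = 29)
(P - 9)² = (29 - 9)² = 20² = 400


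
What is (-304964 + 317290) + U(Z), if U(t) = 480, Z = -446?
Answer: 12806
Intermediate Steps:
(-304964 + 317290) + U(Z) = (-304964 + 317290) + 480 = 12326 + 480 = 12806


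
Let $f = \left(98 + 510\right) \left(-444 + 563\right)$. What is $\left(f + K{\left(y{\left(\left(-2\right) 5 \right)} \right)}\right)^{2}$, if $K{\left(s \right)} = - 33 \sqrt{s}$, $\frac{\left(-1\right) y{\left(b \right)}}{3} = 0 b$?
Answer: $5234811904$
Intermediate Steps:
$y{\left(b \right)} = 0$ ($y{\left(b \right)} = - 3 \cdot 0 b = \left(-3\right) 0 = 0$)
$f = 72352$ ($f = 608 \cdot 119 = 72352$)
$\left(f + K{\left(y{\left(\left(-2\right) 5 \right)} \right)}\right)^{2} = \left(72352 - 33 \sqrt{0}\right)^{2} = \left(72352 - 0\right)^{2} = \left(72352 + 0\right)^{2} = 72352^{2} = 5234811904$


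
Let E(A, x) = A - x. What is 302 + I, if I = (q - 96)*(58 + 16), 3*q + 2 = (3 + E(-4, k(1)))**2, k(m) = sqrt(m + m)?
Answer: -20332/3 + 148*sqrt(2)/3 ≈ -6707.6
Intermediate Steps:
k(m) = sqrt(2)*sqrt(m) (k(m) = sqrt(2*m) = sqrt(2)*sqrt(m))
q = -2/3 + (-1 - sqrt(2))**2/3 (q = -2/3 + (3 + (-4 - sqrt(2)*sqrt(1)))**2/3 = -2/3 + (3 + (-4 - sqrt(2)))**2/3 = -2/3 + (-1 - sqrt(2))**2/3 ≈ 1.2761)
I = -21238/3 + 148*sqrt(2)/3 (I = ((1/3 + 2*sqrt(2)/3) - 96)*(58 + 16) = (-287/3 + 2*sqrt(2)/3)*74 = -21238/3 + 148*sqrt(2)/3 ≈ -7009.6)
302 + I = 302 + (-21238/3 + 148*sqrt(2)/3) = -20332/3 + 148*sqrt(2)/3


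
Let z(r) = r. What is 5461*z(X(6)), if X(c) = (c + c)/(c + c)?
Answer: 5461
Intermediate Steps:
X(c) = 1 (X(c) = (2*c)/((2*c)) = (2*c)*(1/(2*c)) = 1)
5461*z(X(6)) = 5461*1 = 5461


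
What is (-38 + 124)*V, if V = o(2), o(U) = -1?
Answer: -86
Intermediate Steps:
V = -1
(-38 + 124)*V = (-38 + 124)*(-1) = 86*(-1) = -86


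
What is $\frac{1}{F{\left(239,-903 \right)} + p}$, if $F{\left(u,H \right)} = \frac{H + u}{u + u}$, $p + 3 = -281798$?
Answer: $- \frac{239}{67350771} \approx -3.5486 \cdot 10^{-6}$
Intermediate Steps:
$p = -281801$ ($p = -3 - 281798 = -281801$)
$F{\left(u,H \right)} = \frac{H + u}{2 u}$
$\frac{1}{F{\left(239,-903 \right)} + p} = \frac{1}{\frac{-903 + 239}{2 \cdot 239} - 281801} = \frac{1}{\frac{1}{2} \cdot \frac{1}{239} \left(-664\right) - 281801} = \frac{1}{- \frac{332}{239} - 281801} = \frac{1}{- \frac{67350771}{239}} = - \frac{239}{67350771}$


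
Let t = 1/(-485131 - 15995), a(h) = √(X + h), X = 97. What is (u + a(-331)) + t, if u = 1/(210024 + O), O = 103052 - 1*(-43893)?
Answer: 144157/178886447094 + 3*I*√26 ≈ 8.0586e-7 + 15.297*I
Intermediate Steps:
O = 146945 (O = 103052 + 43893 = 146945)
a(h) = √(97 + h)
t = -1/501126 (t = 1/(-501126) = -1/501126 ≈ -1.9955e-6)
u = 1/356969 (u = 1/(210024 + 146945) = 1/356969 ≈ 2.8014e-6)
(u + a(-331)) + t = (1/356969 + √(97 - 331)) - 1/501126 = (1/356969 + √(-234)) - 1/501126 = (1/356969 + 3*I*√26) - 1/501126 = 144157/178886447094 + 3*I*√26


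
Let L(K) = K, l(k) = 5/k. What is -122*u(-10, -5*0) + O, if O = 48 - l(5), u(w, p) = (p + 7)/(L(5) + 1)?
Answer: -286/3 ≈ -95.333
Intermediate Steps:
u(w, p) = 7/6 + p/6 (u(w, p) = (p + 7)/(5 + 1) = (7 + p)/6 = (7 + p)*(⅙) = 7/6 + p/6)
O = 47 (O = 48 - 5/5 = 48 - 1*1 = 48 - 1 = 47)
-122*u(-10, -5*0) + O = -122*(7/6 + (-5*0)/6) + 47 = -122*(7/6 + (⅙)*0) + 47 = -122*(7/6 + 0) + 47 = -122*7/6 + 47 = -427/3 + 47 = -286/3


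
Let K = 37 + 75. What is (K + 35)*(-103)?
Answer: -15141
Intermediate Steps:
K = 112
(K + 35)*(-103) = (112 + 35)*(-103) = 147*(-103) = -15141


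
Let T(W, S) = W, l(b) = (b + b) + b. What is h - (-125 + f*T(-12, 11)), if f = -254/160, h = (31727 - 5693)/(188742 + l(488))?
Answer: 67261199/634020 ≈ 106.09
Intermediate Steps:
l(b) = 3*b (l(b) = 2*b + b = 3*b)
h = 4339/31701 (h = (31727 - 5693)/(188742 + 3*488) = 26034/(188742 + 1464) = 26034/190206 = 26034*(1/190206) = 4339/31701 ≈ 0.13687)
f = -127/80 (f = -254*1/160 = -127/80 ≈ -1.5875)
h - (-125 + f*T(-12, 11)) = 4339/31701 - (-125 - 127/80*(-12)) = 4339/31701 - (-125 + 381/20) = 4339/31701 - 1*(-2119/20) = 4339/31701 + 2119/20 = 67261199/634020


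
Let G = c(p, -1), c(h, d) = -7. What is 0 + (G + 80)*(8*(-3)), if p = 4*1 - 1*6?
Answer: -1752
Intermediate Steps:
p = -2 (p = 4 - 6 = -2)
G = -7
0 + (G + 80)*(8*(-3)) = 0 + (-7 + 80)*(8*(-3)) = 0 + 73*(-24) = 0 - 1752 = -1752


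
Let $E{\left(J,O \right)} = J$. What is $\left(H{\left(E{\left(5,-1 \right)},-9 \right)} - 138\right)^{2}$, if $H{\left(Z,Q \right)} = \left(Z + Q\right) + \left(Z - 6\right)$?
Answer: $20449$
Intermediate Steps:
$H{\left(Z,Q \right)} = -6 + Q + 2 Z$ ($H{\left(Z,Q \right)} = \left(Q + Z\right) + \left(Z - 6\right) = \left(Q + Z\right) + \left(-6 + Z\right) = -6 + Q + 2 Z$)
$\left(H{\left(E{\left(5,-1 \right)},-9 \right)} - 138\right)^{2} = \left(\left(-6 - 9 + 2 \cdot 5\right) - 138\right)^{2} = \left(\left(-6 - 9 + 10\right) - 138\right)^{2} = \left(-5 - 138\right)^{2} = \left(-143\right)^{2} = 20449$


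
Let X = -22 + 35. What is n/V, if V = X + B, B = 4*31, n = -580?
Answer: -580/137 ≈ -4.2336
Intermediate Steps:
X = 13
B = 124
V = 137 (V = 13 + 124 = 137)
n/V = -580/137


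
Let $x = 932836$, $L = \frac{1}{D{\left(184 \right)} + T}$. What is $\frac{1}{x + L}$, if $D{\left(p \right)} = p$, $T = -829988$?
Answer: $\frac{829804}{774071044143} \approx 1.072 \cdot 10^{-6}$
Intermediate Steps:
$L = - \frac{1}{829804}$ ($L = \frac{1}{184 - 829988} = \frac{1}{-829804} = - \frac{1}{829804} \approx -1.2051 \cdot 10^{-6}$)
$\frac{1}{x + L} = \frac{1}{932836 - \frac{1}{829804}} = \frac{1}{\frac{774071044143}{829804}} = \frac{829804}{774071044143}$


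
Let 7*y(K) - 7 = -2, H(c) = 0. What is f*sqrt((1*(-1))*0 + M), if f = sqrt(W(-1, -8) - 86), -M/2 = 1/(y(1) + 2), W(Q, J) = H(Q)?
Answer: -2*sqrt(5719)/19 ≈ -7.9604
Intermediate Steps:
y(K) = 5/7 (y(K) = 1 + (1/7)*(-2) = 1 - 2/7 = 5/7)
W(Q, J) = 0
M = -14/19 (M = -2/(5/7 + 2) = -2/19/7 = -2*7/19 = -14/19 ≈ -0.73684)
f = I*sqrt(86) (f = sqrt(0 - 86) = sqrt(-86) = I*sqrt(86) ≈ 9.2736*I)
f*sqrt((1*(-1))*0 + M) = (I*sqrt(86))*sqrt((1*(-1))*0 - 14/19) = (I*sqrt(86))*sqrt(-1*0 - 14/19) = (I*sqrt(86))*sqrt(0 - 14/19) = (I*sqrt(86))*sqrt(-14/19) = (I*sqrt(86))*(I*sqrt(266)/19) = -2*sqrt(5719)/19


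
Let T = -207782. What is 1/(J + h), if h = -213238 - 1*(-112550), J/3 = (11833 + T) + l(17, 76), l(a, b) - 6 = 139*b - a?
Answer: -1/656876 ≈ -1.5224e-6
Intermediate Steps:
l(a, b) = 6 - a + 139*b (l(a, b) = 6 + (139*b - a) = 6 + (-a + 139*b) = 6 - a + 139*b)
J = -556188 (J = 3*((11833 - 207782) + (6 - 1*17 + 139*76)) = 3*(-195949 + (6 - 17 + 10564)) = 3*(-195949 + 10553) = 3*(-185396) = -556188)
h = -100688 (h = -213238 + 112550 = -100688)
1/(J + h) = 1/(-556188 - 100688) = 1/(-656876) = -1/656876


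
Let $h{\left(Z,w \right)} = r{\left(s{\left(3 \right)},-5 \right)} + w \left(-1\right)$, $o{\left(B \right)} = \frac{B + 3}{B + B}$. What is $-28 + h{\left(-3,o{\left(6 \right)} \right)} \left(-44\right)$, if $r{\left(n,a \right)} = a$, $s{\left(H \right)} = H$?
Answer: $225$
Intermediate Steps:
$o{\left(B \right)} = \frac{3 + B}{2 B}$
$h{\left(Z,w \right)} = -5 - w$ ($h{\left(Z,w \right)} = -5 + w \left(-1\right) = -5 - w$)
$-28 + h{\left(-3,o{\left(6 \right)} \right)} \left(-44\right) = -28 + \left(-5 - \frac{3 + 6}{2 \cdot 6}\right) \left(-44\right) = -28 + \left(-5 - \frac{1}{2} \cdot \frac{1}{6} \cdot 9\right) \left(-44\right) = -28 + \left(-5 - \frac{3}{4}\right) \left(-44\right) = -28 - -253 = -28 + 253 = 225$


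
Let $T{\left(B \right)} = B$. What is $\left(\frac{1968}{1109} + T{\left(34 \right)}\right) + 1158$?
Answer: $\frac{1323896}{1109} \approx 1193.8$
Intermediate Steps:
$\left(\frac{1968}{1109} + T{\left(34 \right)}\right) + 1158 = \left(\frac{1968}{1109} + 34\right) + 1158 = \frac{39674}{1109} + 1158 = \frac{1323896}{1109}$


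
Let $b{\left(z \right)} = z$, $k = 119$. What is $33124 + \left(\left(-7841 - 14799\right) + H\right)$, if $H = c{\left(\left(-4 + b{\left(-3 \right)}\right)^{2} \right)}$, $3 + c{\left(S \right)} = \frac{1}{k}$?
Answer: $\frac{1247240}{119} \approx 10481.0$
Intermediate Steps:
$c{\left(S \right)} = - \frac{356}{119}$ ($c{\left(S \right)} = -3 + \frac{1}{119} = - \frac{356}{119}$)
$H = - \frac{356}{119} \approx -2.9916$
$33124 + \left(\left(-7841 - 14799\right) + H\right) = 33124 - \frac{2694516}{119} = \frac{1247240}{119}$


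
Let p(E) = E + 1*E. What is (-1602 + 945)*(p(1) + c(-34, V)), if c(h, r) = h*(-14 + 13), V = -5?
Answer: -23652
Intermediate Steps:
c(h, r) = -h (c(h, r) = h*(-1) = -h)
p(E) = 2*E (p(E) = E + E = 2*E)
(-1602 + 945)*(p(1) + c(-34, V)) = (-1602 + 945)*(2*1 - 1*(-34)) = -657*(2 + 34) = -657*36 = -23652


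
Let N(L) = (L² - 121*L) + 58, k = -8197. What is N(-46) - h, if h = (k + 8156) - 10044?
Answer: 17825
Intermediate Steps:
N(L) = 58 + L² - 121*L
h = -10085 (h = (-8197 + 8156) - 10044 = -41 - 10044 = -10085)
N(-46) - h = (58 + (-46)² - 121*(-46)) - 1*(-10085) = (58 + 2116 + 5566) + 10085 = 7740 + 10085 = 17825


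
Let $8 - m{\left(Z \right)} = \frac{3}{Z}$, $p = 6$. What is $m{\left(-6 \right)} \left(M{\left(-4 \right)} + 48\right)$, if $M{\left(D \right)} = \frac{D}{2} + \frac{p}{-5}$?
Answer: $\frac{1904}{5} \approx 380.8$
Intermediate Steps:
$M{\left(D \right)} = - \frac{6}{5} + \frac{D}{2}$ ($M{\left(D \right)} = \frac{D}{2} + \frac{6}{-5} = D \frac{1}{2} + 6 \left(- \frac{1}{5}\right) = \frac{D}{2} - \frac{6}{5} = - \frac{6}{5} + \frac{D}{2}$)
$m{\left(Z \right)} = 8 - \frac{3}{Z}$
$m{\left(-6 \right)} \left(M{\left(-4 \right)} + 48\right) = \left(8 - \frac{3}{-6}\right) \left(\left(- \frac{6}{5} + \frac{1}{2} \left(-4\right)\right) + 48\right) = \left(8 - - \frac{1}{2}\right) \left(\left(- \frac{6}{5} - 2\right) + 48\right) = \left(8 + \frac{1}{2}\right) \left(- \frac{16}{5} + 48\right) = \frac{17}{2} \cdot \frac{224}{5} = \frac{1904}{5}$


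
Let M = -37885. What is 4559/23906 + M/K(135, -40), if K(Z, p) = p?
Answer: 90586117/95624 ≈ 947.32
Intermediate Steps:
4559/23906 + M/K(135, -40) = 4559/23906 - 37885/(-40) = 4559*(1/23906) - 37885*(-1/40) = 4559/23906 + 7577/8 = 90586117/95624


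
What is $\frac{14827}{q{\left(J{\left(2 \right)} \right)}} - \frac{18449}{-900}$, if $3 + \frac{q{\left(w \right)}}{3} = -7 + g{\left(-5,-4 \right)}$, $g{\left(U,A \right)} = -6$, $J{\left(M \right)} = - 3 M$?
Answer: $- \frac{1038229}{3600} \approx -288.4$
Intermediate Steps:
$q{\left(w \right)} = -48$ ($q{\left(w \right)} = -9 + 3 \left(-7 - 6\right) = -9 + 3 \left(-13\right) = -9 - 39 = -48$)
$\frac{14827}{q{\left(J{\left(2 \right)} \right)}} - \frac{18449}{-900} = \frac{14827}{-48} - \frac{18449}{-900} = 14827 \left(- \frac{1}{48}\right) - - \frac{18449}{900} = - \frac{14827}{48} + \frac{18449}{900} = - \frac{1038229}{3600}$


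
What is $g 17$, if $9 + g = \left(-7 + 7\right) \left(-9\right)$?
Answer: $-153$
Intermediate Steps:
$g = -9$ ($g = -9 + \left(-7 + 7\right) \left(-9\right) = -9 + 0 \left(-9\right) = -9 + 0 = -9$)
$g 17 = \left(-9\right) 17 = -153$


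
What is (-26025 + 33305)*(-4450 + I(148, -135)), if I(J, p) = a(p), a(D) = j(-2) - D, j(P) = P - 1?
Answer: -31435040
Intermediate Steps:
j(P) = -1 + P
a(D) = -3 - D (a(D) = (-1 - 2) - D = -3 - D)
I(J, p) = -3 - p
(-26025 + 33305)*(-4450 + I(148, -135)) = (-26025 + 33305)*(-4450 + (-3 - 1*(-135))) = 7280*(-4450 + (-3 + 135)) = 7280*(-4450 + 132) = 7280*(-4318) = -31435040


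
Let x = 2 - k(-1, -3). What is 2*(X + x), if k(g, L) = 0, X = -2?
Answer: 0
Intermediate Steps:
x = 2 (x = 2 - 1*0 = 2 + 0 = 2)
2*(X + x) = 2*(-2 + 2) = 2*0 = 0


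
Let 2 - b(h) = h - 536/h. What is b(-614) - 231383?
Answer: -70845737/307 ≈ -2.3077e+5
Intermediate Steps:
b(h) = 2 - h + 536/h (b(h) = 2 - (h - 536/h) = 2 + (-h + 536/h) = 2 - h + 536/h)
b(-614) - 231383 = (2 - 1*(-614) + 536/(-614)) - 231383 = (2 + 614 + 536*(-1/614)) - 231383 = (2 + 614 - 268/307) - 231383 = 188844/307 - 231383 = -70845737/307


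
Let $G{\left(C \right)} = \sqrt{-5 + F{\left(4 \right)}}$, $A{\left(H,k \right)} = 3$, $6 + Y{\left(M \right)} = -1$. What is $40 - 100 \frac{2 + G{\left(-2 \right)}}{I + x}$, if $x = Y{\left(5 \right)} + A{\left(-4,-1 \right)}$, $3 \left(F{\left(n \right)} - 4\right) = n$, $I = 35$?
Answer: $\frac{1040}{31} - \frac{100 \sqrt{3}}{93} \approx 31.686$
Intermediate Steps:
$F{\left(n \right)} = 4 + \frac{n}{3}$
$Y{\left(M \right)} = -7$ ($Y{\left(M \right)} = -6 - 1 = -7$)
$x = -4$ ($x = -7 + 3 = -4$)
$G{\left(C \right)} = \frac{\sqrt{3}}{3}$ ($G{\left(C \right)} = \sqrt{-5 + \left(4 + \frac{1}{3} \cdot 4\right)} = \sqrt{-5 + \left(4 + \frac{4}{3}\right)} = \sqrt{-5 + \frac{16}{3}} = \sqrt{\frac{1}{3}} = \frac{\sqrt{3}}{3}$)
$40 - 100 \frac{2 + G{\left(-2 \right)}}{I + x} = 40 - 100 \frac{2 + \frac{\sqrt{3}}{3}}{35 - 4} = 40 - 100 \frac{2 + \frac{\sqrt{3}}{3}}{31} = 40 - 100 \left(2 + \frac{\sqrt{3}}{3}\right) \frac{1}{31} = 40 - 100 \left(\frac{2}{31} + \frac{\sqrt{3}}{93}\right) = 40 - \left(\frac{200}{31} + \frac{100 \sqrt{3}}{93}\right) = \frac{1040}{31} - \frac{100 \sqrt{3}}{93}$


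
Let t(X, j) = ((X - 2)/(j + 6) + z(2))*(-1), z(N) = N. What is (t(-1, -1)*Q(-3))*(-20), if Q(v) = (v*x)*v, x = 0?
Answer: 0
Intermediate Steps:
Q(v) = 0 (Q(v) = (v*0)*v = 0*v = 0)
t(X, j) = -2 - (-2 + X)/(6 + j) (t(X, j) = ((X - 2)/(j + 6) + 2)*(-1) = ((-2 + X)/(6 + j) + 2)*(-1) = (2 + (-2 + X)/(6 + j))*(-1) = -2 - (-2 + X)/(6 + j))
(t(-1, -1)*Q(-3))*(-20) = (((-10 - 1*(-1) - 2*(-1))/(6 - 1))*0)*(-20) = (((-10 + 1 + 2)/5)*0)*(-20) = (((1/5)*(-7))*0)*(-20) = -7/5*0*(-20) = 0*(-20) = 0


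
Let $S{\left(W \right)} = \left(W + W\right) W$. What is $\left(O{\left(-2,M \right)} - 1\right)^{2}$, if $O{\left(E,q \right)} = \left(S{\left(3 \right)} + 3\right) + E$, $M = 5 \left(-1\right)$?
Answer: $324$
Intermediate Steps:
$M = -5$
$S{\left(W \right)} = 2 W^{2}$ ($S{\left(W \right)} = 2 W W = 2 W^{2}$)
$O{\left(E,q \right)} = 21 + E$ ($O{\left(E,q \right)} = \left(2 \cdot 3^{2} + 3\right) + E = \left(2 \cdot 9 + 3\right) + E = \left(18 + 3\right) + E = 21 + E$)
$\left(O{\left(-2,M \right)} - 1\right)^{2} = \left(\left(21 - 2\right) - 1\right)^{2} = \left(19 - 1\right)^{2} = 18^{2} = 324$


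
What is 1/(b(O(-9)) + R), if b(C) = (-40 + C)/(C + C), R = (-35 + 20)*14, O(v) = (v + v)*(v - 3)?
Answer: -27/5659 ≈ -0.0047712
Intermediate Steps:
O(v) = 2*v*(-3 + v) (O(v) = (2*v)*(-3 + v) = 2*v*(-3 + v))
R = -210 (R = -15*14 = -210)
b(C) = (-40 + C)/(2*C) (b(C) = (-40 + C)/((2*C)) = (-40 + C)*(1/(2*C)) = (-40 + C)/(2*C))
1/(b(O(-9)) + R) = 1/((-40 + 2*(-9)*(-3 - 9))/(2*((2*(-9)*(-3 - 9)))) - 210) = 1/((-40 + 2*(-9)*(-12))/(2*((2*(-9)*(-12)))) - 210) = 1/((½)*(-40 + 216)/216 - 210) = 1/((½)*(1/216)*176 - 210) = 1/(11/27 - 210) = 1/(-5659/27) = -27/5659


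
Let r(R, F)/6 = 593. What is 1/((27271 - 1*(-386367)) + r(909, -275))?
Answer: 1/417196 ≈ 2.3970e-6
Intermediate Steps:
r(R, F) = 3558 (r(R, F) = 6*593 = 3558)
1/((27271 - 1*(-386367)) + r(909, -275)) = 1/((27271 - 1*(-386367)) + 3558) = 1/((27271 + 386367) + 3558) = 1/(413638 + 3558) = 1/417196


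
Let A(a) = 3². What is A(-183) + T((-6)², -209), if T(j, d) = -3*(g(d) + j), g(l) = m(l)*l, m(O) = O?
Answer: -131142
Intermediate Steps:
g(l) = l² (g(l) = l*l = l²)
A(a) = 9
T(j, d) = -3*j - 3*d² (T(j, d) = -3*(d² + j) = -3*(j + d²) = -3*j - 3*d²)
A(-183) + T((-6)², -209) = 9 + (-3*(-6)² - 3*(-209)²) = 9 + (-3*36 - 3*43681) = 9 + (-108 - 131043) = 9 - 131151 = -131142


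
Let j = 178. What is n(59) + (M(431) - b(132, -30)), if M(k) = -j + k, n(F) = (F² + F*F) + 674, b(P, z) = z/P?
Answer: 173563/22 ≈ 7889.2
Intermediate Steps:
n(F) = 674 + 2*F² (n(F) = (F² + F²) + 674 = 2*F² + 674 = 674 + 2*F²)
M(k) = -178 + k (M(k) = -1*178 + k = -178 + k)
n(59) + (M(431) - b(132, -30)) = (674 + 2*59²) + ((-178 + 431) - (-30)/132) = (674 + 2*3481) + (253 - (-30)/132) = (674 + 6962) + (253 - 1*(-5/22)) = 7636 + (253 + 5/22) = 7636 + 5571/22 = 173563/22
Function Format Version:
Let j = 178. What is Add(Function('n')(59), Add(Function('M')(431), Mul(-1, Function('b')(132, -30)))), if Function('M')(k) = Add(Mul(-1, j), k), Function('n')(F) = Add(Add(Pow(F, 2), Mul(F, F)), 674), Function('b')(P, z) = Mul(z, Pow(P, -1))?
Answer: Rational(173563, 22) ≈ 7889.2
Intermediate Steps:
Function('n')(F) = Add(674, Mul(2, Pow(F, 2))) (Function('n')(F) = Add(Add(Pow(F, 2), Pow(F, 2)), 674) = Add(Mul(2, Pow(F, 2)), 674) = Add(674, Mul(2, Pow(F, 2))))
Function('M')(k) = Add(-178, k) (Function('M')(k) = Add(Mul(-1, 178), k) = Add(-178, k))
Add(Function('n')(59), Add(Function('M')(431), Mul(-1, Function('b')(132, -30)))) = Add(Add(674, Mul(2, Pow(59, 2))), Add(Add(-178, 431), Mul(-1, Mul(-30, Pow(132, -1))))) = Add(Add(674, Mul(2, 3481)), Add(253, Mul(-1, Mul(-30, Rational(1, 132))))) = Add(Add(674, 6962), Add(253, Mul(-1, Rational(-5, 22)))) = Add(7636, Add(253, Rational(5, 22))) = Add(7636, Rational(5571, 22)) = Rational(173563, 22)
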